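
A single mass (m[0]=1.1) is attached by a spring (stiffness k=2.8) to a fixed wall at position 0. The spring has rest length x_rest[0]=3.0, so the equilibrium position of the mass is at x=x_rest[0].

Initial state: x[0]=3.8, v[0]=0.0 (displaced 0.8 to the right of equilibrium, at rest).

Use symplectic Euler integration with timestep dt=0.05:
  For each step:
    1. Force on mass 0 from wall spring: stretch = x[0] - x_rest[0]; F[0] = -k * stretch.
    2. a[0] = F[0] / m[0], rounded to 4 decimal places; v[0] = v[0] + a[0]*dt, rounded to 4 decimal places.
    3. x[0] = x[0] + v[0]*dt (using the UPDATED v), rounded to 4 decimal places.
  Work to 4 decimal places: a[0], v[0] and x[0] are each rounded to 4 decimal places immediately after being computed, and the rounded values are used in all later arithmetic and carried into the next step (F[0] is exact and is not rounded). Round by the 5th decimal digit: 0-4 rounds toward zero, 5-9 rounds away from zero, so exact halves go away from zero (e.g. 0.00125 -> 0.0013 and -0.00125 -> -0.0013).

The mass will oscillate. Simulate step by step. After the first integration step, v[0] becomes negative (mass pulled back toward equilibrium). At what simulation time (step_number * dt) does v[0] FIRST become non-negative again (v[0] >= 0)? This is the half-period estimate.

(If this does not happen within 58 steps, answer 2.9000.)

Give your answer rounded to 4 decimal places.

Step 0: x=[3.8000] v=[0.0000]
Step 1: x=[3.7949] v=[-0.1018]
Step 2: x=[3.7848] v=[-0.2030]
Step 3: x=[3.7697] v=[-0.3029]
Step 4: x=[3.7497] v=[-0.4009]
Step 5: x=[3.7249] v=[-0.4963]
Step 6: x=[3.6955] v=[-0.5886]
Step 7: x=[3.6616] v=[-0.6771]
Step 8: x=[3.6235] v=[-0.7613]
Step 9: x=[3.5815] v=[-0.8407]
Step 10: x=[3.5358] v=[-0.9147]
Step 11: x=[3.4867] v=[-0.9829]
Step 12: x=[3.4345] v=[-1.0448]
Step 13: x=[3.3795] v=[-1.1001]
Step 14: x=[3.3221] v=[-1.1484]
Step 15: x=[3.2626] v=[-1.1894]
Step 16: x=[3.2015] v=[-1.2228]
Step 17: x=[3.1391] v=[-1.2484]
Step 18: x=[3.0758] v=[-1.2661]
Step 19: x=[3.0120] v=[-1.2757]
Step 20: x=[2.9481] v=[-1.2772]
Step 21: x=[2.8846] v=[-1.2706]
Step 22: x=[2.8218] v=[-1.2559]
Step 23: x=[2.7601] v=[-1.2332]
Step 24: x=[2.7000] v=[-1.2027]
Step 25: x=[2.6418] v=[-1.1645]
Step 26: x=[2.5859] v=[-1.1189]
Step 27: x=[2.5326] v=[-1.0662]
Step 28: x=[2.4823] v=[-1.0067]
Step 29: x=[2.4353] v=[-0.9408]
Step 30: x=[2.3919] v=[-0.8689]
Step 31: x=[2.3523] v=[-0.7915]
Step 32: x=[2.3168] v=[-0.7091]
Step 33: x=[2.2857] v=[-0.6221]
Step 34: x=[2.2591] v=[-0.5312]
Step 35: x=[2.2373] v=[-0.4369]
Step 36: x=[2.2203] v=[-0.3398]
Step 37: x=[2.2083] v=[-0.2406]
Step 38: x=[2.2013] v=[-0.1398]
Step 39: x=[2.1994] v=[-0.0381]
Step 40: x=[2.2026] v=[0.0638]
First v>=0 after going negative at step 40, time=2.0000

Answer: 2.0000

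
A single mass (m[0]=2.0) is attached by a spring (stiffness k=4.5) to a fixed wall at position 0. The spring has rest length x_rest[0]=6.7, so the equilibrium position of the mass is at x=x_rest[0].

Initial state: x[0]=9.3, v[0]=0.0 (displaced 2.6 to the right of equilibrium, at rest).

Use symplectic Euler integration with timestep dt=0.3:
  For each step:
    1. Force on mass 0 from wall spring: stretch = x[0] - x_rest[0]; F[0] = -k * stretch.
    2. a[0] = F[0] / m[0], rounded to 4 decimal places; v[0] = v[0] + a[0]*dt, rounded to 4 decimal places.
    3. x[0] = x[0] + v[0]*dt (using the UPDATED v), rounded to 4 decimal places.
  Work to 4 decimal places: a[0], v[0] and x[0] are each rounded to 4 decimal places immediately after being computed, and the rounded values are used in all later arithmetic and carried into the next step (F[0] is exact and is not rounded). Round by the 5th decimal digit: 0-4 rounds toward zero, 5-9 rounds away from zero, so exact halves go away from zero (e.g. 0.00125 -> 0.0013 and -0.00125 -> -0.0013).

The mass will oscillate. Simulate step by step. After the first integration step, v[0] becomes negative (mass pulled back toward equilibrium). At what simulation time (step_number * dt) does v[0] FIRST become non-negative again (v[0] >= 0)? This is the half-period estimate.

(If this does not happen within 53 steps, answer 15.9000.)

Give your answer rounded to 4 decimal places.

Step 0: x=[9.3000] v=[0.0000]
Step 1: x=[8.7735] v=[-1.7550]
Step 2: x=[7.8271] v=[-3.1546]
Step 3: x=[6.6525] v=[-3.9154]
Step 4: x=[5.4875] v=[-3.8833]
Step 5: x=[4.5680] v=[-3.0649]
Step 6: x=[4.0803] v=[-1.6258]
Step 7: x=[4.1231] v=[0.1425]
First v>=0 after going negative at step 7, time=2.1000

Answer: 2.1000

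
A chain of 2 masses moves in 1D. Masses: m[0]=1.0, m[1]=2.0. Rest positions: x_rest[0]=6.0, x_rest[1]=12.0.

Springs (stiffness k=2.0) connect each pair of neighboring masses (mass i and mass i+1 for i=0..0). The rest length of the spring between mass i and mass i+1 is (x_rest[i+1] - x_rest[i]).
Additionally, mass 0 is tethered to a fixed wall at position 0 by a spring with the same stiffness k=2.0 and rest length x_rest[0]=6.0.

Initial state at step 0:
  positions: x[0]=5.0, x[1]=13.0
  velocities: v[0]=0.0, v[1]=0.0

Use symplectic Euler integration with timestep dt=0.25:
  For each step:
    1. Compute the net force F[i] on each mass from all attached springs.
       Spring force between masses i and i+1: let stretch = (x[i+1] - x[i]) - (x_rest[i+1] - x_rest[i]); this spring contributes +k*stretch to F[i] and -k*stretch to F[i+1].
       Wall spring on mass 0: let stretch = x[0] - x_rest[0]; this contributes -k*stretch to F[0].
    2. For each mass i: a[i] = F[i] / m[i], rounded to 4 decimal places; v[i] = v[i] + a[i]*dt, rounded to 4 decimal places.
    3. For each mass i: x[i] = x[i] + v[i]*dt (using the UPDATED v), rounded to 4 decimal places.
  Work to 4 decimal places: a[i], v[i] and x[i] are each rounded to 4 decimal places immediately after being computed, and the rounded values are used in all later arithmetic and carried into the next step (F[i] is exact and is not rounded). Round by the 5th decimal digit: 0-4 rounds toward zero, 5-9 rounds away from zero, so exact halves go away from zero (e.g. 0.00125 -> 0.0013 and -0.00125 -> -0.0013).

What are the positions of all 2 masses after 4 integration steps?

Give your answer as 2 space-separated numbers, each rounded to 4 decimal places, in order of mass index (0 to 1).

Step 0: x=[5.0000 13.0000] v=[0.0000 0.0000]
Step 1: x=[5.3750 12.8750] v=[1.5000 -0.5000]
Step 2: x=[6.0156 12.6563] v=[2.5625 -0.8750]
Step 3: x=[6.7344 12.3975] v=[2.8751 -1.0352]
Step 4: x=[7.3193 12.1598] v=[2.3395 -0.9510]

Answer: 7.3193 12.1598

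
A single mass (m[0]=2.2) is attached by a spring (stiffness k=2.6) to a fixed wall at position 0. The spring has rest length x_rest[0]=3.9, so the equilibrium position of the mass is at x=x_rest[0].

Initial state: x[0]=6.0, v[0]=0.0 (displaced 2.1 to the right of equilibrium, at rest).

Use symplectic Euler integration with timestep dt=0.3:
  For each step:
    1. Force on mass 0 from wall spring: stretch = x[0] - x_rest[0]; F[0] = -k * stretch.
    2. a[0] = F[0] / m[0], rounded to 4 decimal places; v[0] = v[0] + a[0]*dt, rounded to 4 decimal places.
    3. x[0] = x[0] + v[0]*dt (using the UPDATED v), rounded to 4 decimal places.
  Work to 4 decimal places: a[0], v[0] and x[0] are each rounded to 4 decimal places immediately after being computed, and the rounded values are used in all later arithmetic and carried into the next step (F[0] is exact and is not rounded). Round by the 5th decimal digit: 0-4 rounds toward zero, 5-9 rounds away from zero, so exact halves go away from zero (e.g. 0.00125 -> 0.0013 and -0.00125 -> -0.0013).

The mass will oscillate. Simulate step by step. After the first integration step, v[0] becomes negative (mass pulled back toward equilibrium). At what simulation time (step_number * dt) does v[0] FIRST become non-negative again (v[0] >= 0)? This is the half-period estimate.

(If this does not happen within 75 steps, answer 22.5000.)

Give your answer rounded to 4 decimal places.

Step 0: x=[6.0000] v=[0.0000]
Step 1: x=[5.7767] v=[-0.7445]
Step 2: x=[5.3537] v=[-1.4099]
Step 3: x=[4.7761] v=[-1.9253]
Step 4: x=[4.1053] v=[-2.2359]
Step 5: x=[3.4127] v=[-2.3087]
Step 6: x=[2.7719] v=[-2.1359]
Step 7: x=[2.2511] v=[-1.7359]
Step 8: x=[1.9057] v=[-1.1513]
Step 9: x=[1.7724] v=[-0.4442]
Step 10: x=[1.8654] v=[0.3101]
First v>=0 after going negative at step 10, time=3.0000

Answer: 3.0000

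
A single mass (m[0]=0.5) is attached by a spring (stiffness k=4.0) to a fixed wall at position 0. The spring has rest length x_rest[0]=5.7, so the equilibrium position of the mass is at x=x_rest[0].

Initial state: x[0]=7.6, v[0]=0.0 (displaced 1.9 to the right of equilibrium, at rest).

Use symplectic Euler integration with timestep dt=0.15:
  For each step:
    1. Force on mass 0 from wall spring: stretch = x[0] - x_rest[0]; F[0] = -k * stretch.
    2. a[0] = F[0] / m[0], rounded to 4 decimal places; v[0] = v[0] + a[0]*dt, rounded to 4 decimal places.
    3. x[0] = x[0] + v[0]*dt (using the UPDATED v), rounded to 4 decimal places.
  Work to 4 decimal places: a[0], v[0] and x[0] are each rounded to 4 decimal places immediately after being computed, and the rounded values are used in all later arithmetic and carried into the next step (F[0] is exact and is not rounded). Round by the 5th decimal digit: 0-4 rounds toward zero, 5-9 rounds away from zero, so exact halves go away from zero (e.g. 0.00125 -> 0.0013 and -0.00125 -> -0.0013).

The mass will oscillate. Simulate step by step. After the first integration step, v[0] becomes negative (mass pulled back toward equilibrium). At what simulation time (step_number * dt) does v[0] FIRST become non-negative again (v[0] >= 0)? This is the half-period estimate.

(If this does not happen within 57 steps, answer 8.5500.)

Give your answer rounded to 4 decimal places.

Step 0: x=[7.6000] v=[0.0000]
Step 1: x=[7.2580] v=[-2.2800]
Step 2: x=[6.6356] v=[-4.1496]
Step 3: x=[5.8448] v=[-5.2723]
Step 4: x=[5.0279] v=[-5.4461]
Step 5: x=[4.3320] v=[-4.6396]
Step 6: x=[3.8823] v=[-2.9980]
Step 7: x=[3.7598] v=[-0.8168]
Step 8: x=[3.9865] v=[1.5114]
First v>=0 after going negative at step 8, time=1.2000

Answer: 1.2000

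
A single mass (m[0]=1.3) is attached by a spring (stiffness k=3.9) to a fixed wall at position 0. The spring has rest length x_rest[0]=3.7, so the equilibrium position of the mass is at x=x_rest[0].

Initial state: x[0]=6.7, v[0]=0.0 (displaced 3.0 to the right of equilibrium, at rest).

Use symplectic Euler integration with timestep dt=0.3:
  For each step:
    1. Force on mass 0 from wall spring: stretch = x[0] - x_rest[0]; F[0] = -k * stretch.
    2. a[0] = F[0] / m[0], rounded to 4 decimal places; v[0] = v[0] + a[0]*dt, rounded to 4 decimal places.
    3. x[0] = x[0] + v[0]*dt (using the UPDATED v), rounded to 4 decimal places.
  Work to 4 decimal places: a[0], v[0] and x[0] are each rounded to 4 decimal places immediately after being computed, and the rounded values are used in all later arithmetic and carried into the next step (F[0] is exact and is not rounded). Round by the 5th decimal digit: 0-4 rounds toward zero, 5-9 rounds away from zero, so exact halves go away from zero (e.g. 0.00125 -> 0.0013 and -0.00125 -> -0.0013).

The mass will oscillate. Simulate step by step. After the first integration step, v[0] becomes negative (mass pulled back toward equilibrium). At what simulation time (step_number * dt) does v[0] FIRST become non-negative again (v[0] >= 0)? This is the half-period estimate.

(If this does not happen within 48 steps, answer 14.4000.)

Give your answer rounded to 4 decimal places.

Answer: 1.8000

Derivation:
Step 0: x=[6.7000] v=[0.0000]
Step 1: x=[5.8900] v=[-2.7000]
Step 2: x=[4.4887] v=[-4.6710]
Step 3: x=[2.8745] v=[-5.3808]
Step 4: x=[1.4831] v=[-4.6379]
Step 5: x=[0.6903] v=[-2.6427]
Step 6: x=[0.7101] v=[0.0660]
First v>=0 after going negative at step 6, time=1.8000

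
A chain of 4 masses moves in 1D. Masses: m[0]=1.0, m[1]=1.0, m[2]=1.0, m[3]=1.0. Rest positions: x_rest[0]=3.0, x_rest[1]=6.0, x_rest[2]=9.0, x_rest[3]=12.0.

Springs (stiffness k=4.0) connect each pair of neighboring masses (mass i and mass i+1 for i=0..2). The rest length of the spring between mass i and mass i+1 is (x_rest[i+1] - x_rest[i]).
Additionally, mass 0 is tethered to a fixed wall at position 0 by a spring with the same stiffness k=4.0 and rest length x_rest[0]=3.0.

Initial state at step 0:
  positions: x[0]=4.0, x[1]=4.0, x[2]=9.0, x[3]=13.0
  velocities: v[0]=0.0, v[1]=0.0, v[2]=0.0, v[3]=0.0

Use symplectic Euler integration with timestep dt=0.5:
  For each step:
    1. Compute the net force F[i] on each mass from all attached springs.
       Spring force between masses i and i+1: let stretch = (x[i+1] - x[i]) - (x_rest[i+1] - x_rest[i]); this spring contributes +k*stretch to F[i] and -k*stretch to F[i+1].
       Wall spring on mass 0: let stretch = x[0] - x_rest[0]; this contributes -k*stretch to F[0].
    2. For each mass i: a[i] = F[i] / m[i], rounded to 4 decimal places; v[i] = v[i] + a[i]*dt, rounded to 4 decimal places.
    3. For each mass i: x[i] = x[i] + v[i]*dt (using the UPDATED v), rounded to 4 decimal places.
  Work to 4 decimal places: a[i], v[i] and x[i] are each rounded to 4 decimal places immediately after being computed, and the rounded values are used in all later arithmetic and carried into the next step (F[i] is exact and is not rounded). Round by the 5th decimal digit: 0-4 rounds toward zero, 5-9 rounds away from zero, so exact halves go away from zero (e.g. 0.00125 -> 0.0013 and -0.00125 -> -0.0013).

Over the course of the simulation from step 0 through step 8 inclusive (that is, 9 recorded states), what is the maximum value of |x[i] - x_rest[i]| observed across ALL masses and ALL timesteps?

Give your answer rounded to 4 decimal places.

Answer: 3.0000

Derivation:
Step 0: x=[4.0000 4.0000 9.0000 13.0000] v=[0.0000 0.0000 0.0000 0.0000]
Step 1: x=[0.0000 9.0000 8.0000 12.0000] v=[-8.0000 10.0000 -2.0000 -2.0000]
Step 2: x=[5.0000 4.0000 12.0000 10.0000] v=[10.0000 -10.0000 8.0000 -4.0000]
Step 3: x=[4.0000 8.0000 6.0000 13.0000] v=[-2.0000 8.0000 -12.0000 6.0000]
Step 4: x=[3.0000 6.0000 9.0000 12.0000] v=[-2.0000 -4.0000 6.0000 -2.0000]
Step 5: x=[2.0000 4.0000 12.0000 11.0000] v=[-2.0000 -4.0000 6.0000 -2.0000]
Step 6: x=[1.0000 8.0000 6.0000 14.0000] v=[-2.0000 8.0000 -12.0000 6.0000]
Step 7: x=[6.0000 3.0000 10.0000 12.0000] v=[10.0000 -10.0000 8.0000 -4.0000]
Step 8: x=[2.0000 8.0000 9.0000 11.0000] v=[-8.0000 10.0000 -2.0000 -2.0000]
Max displacement = 3.0000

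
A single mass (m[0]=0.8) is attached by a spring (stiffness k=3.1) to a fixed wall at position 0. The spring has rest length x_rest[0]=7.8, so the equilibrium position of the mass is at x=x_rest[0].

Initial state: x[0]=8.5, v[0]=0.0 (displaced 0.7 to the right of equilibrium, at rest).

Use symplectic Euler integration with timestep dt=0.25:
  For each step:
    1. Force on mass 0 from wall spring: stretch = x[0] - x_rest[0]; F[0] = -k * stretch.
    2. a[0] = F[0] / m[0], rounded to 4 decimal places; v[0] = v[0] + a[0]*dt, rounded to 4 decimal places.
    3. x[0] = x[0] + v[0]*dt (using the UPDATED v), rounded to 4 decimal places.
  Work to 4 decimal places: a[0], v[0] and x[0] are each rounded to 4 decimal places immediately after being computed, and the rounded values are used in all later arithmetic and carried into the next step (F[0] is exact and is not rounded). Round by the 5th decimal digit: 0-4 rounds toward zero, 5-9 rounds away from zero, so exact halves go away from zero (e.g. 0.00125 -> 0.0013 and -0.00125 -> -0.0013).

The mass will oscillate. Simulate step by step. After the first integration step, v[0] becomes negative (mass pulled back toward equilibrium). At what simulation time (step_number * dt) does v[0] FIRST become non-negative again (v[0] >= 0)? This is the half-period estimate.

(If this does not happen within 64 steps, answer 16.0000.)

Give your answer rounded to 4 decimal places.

Answer: 1.7500

Derivation:
Step 0: x=[8.5000] v=[0.0000]
Step 1: x=[8.3305] v=[-0.6781]
Step 2: x=[8.0325] v=[-1.1920]
Step 3: x=[7.6782] v=[-1.4172]
Step 4: x=[7.3534] v=[-1.2992]
Step 5: x=[7.1368] v=[-0.8666]
Step 6: x=[7.0808] v=[-0.2241]
Step 7: x=[7.1990] v=[0.4726]
First v>=0 after going negative at step 7, time=1.7500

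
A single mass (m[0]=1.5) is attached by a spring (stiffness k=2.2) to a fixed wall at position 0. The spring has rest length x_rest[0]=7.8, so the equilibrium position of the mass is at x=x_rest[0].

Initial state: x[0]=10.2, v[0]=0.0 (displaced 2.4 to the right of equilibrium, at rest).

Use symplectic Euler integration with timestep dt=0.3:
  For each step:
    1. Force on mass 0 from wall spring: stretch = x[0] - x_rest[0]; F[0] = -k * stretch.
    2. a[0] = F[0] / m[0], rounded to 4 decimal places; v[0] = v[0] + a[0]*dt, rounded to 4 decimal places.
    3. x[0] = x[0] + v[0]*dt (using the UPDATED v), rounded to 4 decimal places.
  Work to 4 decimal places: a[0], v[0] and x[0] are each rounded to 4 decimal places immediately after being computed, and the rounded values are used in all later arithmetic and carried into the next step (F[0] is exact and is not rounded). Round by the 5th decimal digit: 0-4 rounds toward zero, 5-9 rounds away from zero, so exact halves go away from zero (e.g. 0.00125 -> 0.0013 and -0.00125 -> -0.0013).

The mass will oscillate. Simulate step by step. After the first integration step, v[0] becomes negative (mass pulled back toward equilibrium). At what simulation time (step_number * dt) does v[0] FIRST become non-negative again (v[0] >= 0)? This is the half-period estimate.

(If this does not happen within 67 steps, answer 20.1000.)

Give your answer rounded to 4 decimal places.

Answer: 2.7000

Derivation:
Step 0: x=[10.2000] v=[0.0000]
Step 1: x=[9.8832] v=[-1.0560]
Step 2: x=[9.2914] v=[-1.9726]
Step 3: x=[8.5028] v=[-2.6288]
Step 4: x=[7.6214] v=[-2.9380]
Step 5: x=[6.7636] v=[-2.8594]
Step 6: x=[6.0426] v=[-2.4034]
Step 7: x=[5.5535] v=[-1.6302]
Step 8: x=[5.3610] v=[-0.6417]
Step 9: x=[5.4905] v=[0.4315]
First v>=0 after going negative at step 9, time=2.7000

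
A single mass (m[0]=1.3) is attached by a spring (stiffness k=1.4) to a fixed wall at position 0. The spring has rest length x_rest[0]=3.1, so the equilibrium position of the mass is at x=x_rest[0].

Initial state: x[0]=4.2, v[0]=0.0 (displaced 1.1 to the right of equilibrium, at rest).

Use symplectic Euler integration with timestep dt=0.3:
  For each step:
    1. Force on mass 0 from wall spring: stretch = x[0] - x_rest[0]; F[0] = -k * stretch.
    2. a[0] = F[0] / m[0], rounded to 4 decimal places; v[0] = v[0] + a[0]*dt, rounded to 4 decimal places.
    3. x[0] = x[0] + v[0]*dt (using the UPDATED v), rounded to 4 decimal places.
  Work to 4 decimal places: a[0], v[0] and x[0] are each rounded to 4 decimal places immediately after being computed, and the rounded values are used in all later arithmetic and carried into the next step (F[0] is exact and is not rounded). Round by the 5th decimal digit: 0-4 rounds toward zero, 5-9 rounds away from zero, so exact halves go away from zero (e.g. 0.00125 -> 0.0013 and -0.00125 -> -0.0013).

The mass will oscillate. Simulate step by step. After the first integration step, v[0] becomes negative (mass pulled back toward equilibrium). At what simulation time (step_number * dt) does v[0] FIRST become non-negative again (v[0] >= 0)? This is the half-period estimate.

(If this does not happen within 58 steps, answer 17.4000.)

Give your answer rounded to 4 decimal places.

Answer: 3.3000

Derivation:
Step 0: x=[4.2000] v=[0.0000]
Step 1: x=[4.0934] v=[-0.3554]
Step 2: x=[3.8905] v=[-0.6763]
Step 3: x=[3.6110] v=[-0.9317]
Step 4: x=[3.2820] v=[-1.0968]
Step 5: x=[2.9353] v=[-1.1556]
Step 6: x=[2.6046] v=[-1.1024]
Step 7: x=[2.3219] v=[-0.9424]
Step 8: x=[2.1146] v=[-0.6910]
Step 9: x=[2.0028] v=[-0.3726]
Step 10: x=[1.9974] v=[-0.0181]
Step 11: x=[2.0988] v=[0.3381]
First v>=0 after going negative at step 11, time=3.3000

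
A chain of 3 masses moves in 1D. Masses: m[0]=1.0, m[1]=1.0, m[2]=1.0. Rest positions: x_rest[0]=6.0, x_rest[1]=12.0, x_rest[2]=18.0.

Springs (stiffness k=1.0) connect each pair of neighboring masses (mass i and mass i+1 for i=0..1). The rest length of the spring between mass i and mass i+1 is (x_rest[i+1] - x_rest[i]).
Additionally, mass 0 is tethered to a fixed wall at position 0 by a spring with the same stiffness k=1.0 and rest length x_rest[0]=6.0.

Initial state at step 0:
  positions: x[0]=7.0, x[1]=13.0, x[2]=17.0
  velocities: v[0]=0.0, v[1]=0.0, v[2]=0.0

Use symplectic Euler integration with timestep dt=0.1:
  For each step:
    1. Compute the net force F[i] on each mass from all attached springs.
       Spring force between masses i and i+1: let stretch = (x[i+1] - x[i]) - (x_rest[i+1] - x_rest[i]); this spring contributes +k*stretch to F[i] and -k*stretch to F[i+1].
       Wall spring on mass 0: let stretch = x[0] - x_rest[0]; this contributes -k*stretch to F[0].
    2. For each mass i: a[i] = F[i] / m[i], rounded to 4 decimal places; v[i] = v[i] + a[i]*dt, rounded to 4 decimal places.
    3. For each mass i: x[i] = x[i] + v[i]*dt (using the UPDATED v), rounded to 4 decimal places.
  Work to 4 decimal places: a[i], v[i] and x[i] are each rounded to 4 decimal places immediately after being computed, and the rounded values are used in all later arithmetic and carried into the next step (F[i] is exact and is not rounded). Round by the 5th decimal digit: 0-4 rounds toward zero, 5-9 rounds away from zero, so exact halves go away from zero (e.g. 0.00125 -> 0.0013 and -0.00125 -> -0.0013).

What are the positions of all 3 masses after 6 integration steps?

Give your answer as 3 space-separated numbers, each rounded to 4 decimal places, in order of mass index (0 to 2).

Step 0: x=[7.0000 13.0000 17.0000] v=[0.0000 0.0000 0.0000]
Step 1: x=[6.9900 12.9800 17.0200] v=[-0.1000 -0.2000 0.2000]
Step 2: x=[6.9700 12.9405 17.0596] v=[-0.2000 -0.3950 0.3960]
Step 3: x=[6.9400 12.8825 17.1180] v=[-0.3000 -0.5801 0.5841]
Step 4: x=[6.9000 12.8074 17.1941] v=[-0.3998 -0.7508 0.7606]
Step 5: x=[6.8501 12.7171 17.2863] v=[-0.4991 -0.9029 0.9219]
Step 6: x=[6.7904 12.6138 17.3928] v=[-0.5974 -1.0327 1.0650]

Answer: 6.7904 12.6138 17.3928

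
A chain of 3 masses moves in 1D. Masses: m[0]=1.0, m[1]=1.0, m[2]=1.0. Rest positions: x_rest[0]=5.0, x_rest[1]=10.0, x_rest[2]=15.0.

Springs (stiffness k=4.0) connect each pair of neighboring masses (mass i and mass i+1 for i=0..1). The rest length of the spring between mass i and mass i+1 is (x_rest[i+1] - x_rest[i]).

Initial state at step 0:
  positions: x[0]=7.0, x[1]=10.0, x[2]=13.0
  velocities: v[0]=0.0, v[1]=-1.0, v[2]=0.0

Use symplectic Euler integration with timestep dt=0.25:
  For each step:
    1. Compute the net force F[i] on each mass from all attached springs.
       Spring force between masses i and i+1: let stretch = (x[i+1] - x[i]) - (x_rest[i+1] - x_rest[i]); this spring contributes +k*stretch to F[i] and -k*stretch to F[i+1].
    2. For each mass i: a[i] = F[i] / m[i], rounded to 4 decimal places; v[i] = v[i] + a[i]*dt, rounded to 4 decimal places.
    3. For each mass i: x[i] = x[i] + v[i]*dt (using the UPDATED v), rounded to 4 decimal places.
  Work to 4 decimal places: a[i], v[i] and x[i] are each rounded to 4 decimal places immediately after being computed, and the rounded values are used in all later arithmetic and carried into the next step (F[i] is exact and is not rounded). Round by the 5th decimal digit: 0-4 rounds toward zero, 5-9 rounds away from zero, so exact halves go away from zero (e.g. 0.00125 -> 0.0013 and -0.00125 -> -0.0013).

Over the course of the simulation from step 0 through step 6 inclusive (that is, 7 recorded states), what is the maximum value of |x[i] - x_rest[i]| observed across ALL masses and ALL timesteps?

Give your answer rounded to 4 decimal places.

Step 0: x=[7.0000 10.0000 13.0000] v=[0.0000 -1.0000 0.0000]
Step 1: x=[6.5000 9.7500 13.5000] v=[-2.0000 -1.0000 2.0000]
Step 2: x=[5.5625 9.6250 14.3125] v=[-3.7500 -0.5000 3.2500]
Step 3: x=[4.3906 9.6563 15.2031] v=[-4.6875 0.1250 3.5625]
Step 4: x=[3.2852 9.7578 15.9570] v=[-4.4218 0.4061 3.0157]
Step 5: x=[2.5479 9.7910 16.4111] v=[-2.9492 0.1327 1.8165]
Step 6: x=[2.3714 9.6684 16.4602] v=[-0.7061 -0.4903 0.1964]
Max displacement = 2.6286

Answer: 2.6286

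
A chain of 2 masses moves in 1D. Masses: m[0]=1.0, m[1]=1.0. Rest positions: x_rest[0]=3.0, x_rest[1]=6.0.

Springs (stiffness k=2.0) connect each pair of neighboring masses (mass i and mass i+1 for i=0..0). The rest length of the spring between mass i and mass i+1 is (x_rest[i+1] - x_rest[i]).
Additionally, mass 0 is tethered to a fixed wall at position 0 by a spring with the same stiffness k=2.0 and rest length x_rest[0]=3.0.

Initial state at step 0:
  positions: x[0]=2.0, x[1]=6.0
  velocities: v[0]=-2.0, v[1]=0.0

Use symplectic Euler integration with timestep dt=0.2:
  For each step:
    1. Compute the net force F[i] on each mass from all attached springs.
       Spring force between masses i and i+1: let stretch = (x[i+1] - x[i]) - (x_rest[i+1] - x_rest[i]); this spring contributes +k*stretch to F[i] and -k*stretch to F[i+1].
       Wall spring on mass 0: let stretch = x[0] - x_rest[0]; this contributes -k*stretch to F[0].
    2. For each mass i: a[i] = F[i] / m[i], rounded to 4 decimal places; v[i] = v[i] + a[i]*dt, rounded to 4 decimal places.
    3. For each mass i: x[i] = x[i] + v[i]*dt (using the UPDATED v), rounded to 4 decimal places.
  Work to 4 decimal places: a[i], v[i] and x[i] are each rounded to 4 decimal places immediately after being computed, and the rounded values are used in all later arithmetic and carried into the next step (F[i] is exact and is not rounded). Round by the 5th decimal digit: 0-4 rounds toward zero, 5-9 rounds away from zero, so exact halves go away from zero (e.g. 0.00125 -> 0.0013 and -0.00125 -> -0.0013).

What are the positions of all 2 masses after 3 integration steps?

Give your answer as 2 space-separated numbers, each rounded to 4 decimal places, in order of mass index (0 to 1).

Answer: 1.8499 5.4916

Derivation:
Step 0: x=[2.0000 6.0000] v=[-2.0000 0.0000]
Step 1: x=[1.7600 5.9200] v=[-1.2000 -0.4000]
Step 2: x=[1.7120 5.7472] v=[-0.2400 -0.8640]
Step 3: x=[1.8499 5.4916] v=[0.6893 -1.2781]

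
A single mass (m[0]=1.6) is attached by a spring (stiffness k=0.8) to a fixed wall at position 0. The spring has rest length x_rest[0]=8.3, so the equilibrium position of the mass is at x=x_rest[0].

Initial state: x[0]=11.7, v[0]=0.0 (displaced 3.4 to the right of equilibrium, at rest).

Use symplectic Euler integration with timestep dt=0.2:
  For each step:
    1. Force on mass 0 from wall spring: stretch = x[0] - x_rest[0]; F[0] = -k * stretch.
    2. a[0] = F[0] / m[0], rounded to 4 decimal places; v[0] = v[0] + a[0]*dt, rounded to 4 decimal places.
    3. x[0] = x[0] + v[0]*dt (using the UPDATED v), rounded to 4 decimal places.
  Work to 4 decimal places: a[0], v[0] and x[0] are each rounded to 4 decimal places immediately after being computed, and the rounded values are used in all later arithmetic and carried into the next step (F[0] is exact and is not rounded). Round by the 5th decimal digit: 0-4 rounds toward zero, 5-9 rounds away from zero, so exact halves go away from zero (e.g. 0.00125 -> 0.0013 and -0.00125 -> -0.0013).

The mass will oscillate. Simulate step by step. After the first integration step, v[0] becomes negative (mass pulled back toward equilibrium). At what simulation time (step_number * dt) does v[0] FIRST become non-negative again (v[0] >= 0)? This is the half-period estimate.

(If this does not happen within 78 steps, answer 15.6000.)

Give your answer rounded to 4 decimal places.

Step 0: x=[11.7000] v=[0.0000]
Step 1: x=[11.6320] v=[-0.3400]
Step 2: x=[11.4974] v=[-0.6732]
Step 3: x=[11.2988] v=[-0.9929]
Step 4: x=[11.0402] v=[-1.2928]
Step 5: x=[10.7268] v=[-1.5668]
Step 6: x=[10.3649] v=[-1.8095]
Step 7: x=[9.9617] v=[-2.0160]
Step 8: x=[9.5253] v=[-2.1822]
Step 9: x=[9.0644] v=[-2.3047]
Step 10: x=[8.5882] v=[-2.3811]
Step 11: x=[8.1062] v=[-2.4099]
Step 12: x=[7.6281] v=[-2.3905]
Step 13: x=[7.1634] v=[-2.3233]
Step 14: x=[6.7215] v=[-2.2096]
Step 15: x=[6.3112] v=[-2.0517]
Step 16: x=[5.9406] v=[-1.8528]
Step 17: x=[5.6172] v=[-1.6169]
Step 18: x=[5.3475] v=[-1.3486]
Step 19: x=[5.1368] v=[-1.0533]
Step 20: x=[4.9894] v=[-0.7370]
Step 21: x=[4.9082] v=[-0.4059]
Step 22: x=[4.8949] v=[-0.0667]
Step 23: x=[4.9497] v=[0.2738]
First v>=0 after going negative at step 23, time=4.6000

Answer: 4.6000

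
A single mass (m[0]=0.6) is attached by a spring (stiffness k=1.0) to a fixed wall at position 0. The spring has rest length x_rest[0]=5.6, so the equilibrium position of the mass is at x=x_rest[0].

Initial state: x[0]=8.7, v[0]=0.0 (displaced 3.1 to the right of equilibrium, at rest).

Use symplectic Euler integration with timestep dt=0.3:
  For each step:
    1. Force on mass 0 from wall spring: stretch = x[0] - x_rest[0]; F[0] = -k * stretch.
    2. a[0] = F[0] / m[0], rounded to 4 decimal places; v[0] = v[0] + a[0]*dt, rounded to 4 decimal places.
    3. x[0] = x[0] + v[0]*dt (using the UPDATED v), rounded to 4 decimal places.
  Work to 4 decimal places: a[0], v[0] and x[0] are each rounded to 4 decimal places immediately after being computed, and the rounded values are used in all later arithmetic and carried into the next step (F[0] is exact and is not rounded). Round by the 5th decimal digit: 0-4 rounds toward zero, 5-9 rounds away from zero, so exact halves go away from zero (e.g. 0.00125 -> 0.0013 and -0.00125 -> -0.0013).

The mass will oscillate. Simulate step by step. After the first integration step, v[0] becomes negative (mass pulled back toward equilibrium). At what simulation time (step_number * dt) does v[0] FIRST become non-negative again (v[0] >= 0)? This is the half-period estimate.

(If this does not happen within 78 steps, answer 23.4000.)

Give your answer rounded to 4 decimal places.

Answer: 2.7000

Derivation:
Step 0: x=[8.7000] v=[0.0000]
Step 1: x=[8.2350] v=[-1.5500]
Step 2: x=[7.3748] v=[-2.8675]
Step 3: x=[6.2483] v=[-3.7549]
Step 4: x=[5.0246] v=[-4.0791]
Step 5: x=[3.8872] v=[-3.7914]
Step 6: x=[3.0067] v=[-2.9350]
Step 7: x=[2.5152] v=[-1.6383]
Step 8: x=[2.4864] v=[-0.0959]
Step 9: x=[2.9247] v=[1.4609]
First v>=0 after going negative at step 9, time=2.7000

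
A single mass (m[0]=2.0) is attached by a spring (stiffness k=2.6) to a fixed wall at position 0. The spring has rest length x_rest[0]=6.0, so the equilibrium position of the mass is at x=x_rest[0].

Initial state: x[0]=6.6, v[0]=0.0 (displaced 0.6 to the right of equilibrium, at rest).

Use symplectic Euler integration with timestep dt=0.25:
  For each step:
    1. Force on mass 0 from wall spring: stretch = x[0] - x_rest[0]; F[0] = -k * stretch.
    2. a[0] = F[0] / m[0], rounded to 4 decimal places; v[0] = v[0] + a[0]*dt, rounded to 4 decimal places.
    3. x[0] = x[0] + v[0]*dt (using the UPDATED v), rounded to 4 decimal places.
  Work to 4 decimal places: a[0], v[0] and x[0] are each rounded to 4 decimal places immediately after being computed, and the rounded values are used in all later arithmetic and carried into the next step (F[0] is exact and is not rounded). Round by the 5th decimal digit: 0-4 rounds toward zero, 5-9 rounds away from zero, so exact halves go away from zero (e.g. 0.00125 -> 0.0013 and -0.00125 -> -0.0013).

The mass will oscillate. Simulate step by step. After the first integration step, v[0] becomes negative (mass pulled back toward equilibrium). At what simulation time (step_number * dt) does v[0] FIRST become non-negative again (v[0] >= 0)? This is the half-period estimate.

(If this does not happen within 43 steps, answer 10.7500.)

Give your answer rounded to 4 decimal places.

Answer: 2.7500

Derivation:
Step 0: x=[6.6000] v=[0.0000]
Step 1: x=[6.5513] v=[-0.1950]
Step 2: x=[6.4578] v=[-0.3742]
Step 3: x=[6.3271] v=[-0.5230]
Step 4: x=[6.1698] v=[-0.6293]
Step 5: x=[5.9987] v=[-0.6845]
Step 6: x=[5.8277] v=[-0.6841]
Step 7: x=[5.6707] v=[-0.6281]
Step 8: x=[5.5404] v=[-0.5211]
Step 9: x=[5.4475] v=[-0.3717]
Step 10: x=[5.3995] v=[-0.1921]
Step 11: x=[5.4003] v=[0.0031]
First v>=0 after going negative at step 11, time=2.7500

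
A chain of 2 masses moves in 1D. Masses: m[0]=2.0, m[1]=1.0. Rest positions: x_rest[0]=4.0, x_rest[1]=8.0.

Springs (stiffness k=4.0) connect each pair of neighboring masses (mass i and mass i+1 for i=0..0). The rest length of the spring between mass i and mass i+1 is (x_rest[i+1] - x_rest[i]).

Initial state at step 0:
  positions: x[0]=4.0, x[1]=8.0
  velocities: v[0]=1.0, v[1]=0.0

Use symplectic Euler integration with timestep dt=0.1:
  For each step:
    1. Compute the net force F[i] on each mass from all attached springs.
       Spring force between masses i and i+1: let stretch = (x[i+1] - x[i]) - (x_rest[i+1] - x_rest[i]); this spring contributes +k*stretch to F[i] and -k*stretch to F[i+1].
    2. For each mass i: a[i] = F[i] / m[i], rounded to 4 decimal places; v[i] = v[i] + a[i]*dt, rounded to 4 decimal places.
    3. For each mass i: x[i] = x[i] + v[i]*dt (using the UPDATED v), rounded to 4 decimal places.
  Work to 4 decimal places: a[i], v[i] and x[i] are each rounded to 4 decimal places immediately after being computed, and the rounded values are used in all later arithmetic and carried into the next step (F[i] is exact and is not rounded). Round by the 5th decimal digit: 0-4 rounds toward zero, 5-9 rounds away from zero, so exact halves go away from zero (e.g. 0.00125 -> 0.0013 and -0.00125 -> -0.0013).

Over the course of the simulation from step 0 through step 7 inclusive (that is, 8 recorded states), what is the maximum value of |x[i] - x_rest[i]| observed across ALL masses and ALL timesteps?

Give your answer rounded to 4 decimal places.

Step 0: x=[4.0000 8.0000] v=[1.0000 0.0000]
Step 1: x=[4.1000 8.0000] v=[1.0000 0.0000]
Step 2: x=[4.1980 8.0040] v=[0.9800 0.0400]
Step 3: x=[4.2921 8.0158] v=[0.9412 0.1176]
Step 4: x=[4.3807 8.0386] v=[0.8859 0.2281]
Step 5: x=[4.4625 8.0751] v=[0.8175 0.3649]
Step 6: x=[4.5365 8.1271] v=[0.7400 0.5199]
Step 7: x=[4.6023 8.1955] v=[0.6581 0.6837]
Max displacement = 0.6023

Answer: 0.6023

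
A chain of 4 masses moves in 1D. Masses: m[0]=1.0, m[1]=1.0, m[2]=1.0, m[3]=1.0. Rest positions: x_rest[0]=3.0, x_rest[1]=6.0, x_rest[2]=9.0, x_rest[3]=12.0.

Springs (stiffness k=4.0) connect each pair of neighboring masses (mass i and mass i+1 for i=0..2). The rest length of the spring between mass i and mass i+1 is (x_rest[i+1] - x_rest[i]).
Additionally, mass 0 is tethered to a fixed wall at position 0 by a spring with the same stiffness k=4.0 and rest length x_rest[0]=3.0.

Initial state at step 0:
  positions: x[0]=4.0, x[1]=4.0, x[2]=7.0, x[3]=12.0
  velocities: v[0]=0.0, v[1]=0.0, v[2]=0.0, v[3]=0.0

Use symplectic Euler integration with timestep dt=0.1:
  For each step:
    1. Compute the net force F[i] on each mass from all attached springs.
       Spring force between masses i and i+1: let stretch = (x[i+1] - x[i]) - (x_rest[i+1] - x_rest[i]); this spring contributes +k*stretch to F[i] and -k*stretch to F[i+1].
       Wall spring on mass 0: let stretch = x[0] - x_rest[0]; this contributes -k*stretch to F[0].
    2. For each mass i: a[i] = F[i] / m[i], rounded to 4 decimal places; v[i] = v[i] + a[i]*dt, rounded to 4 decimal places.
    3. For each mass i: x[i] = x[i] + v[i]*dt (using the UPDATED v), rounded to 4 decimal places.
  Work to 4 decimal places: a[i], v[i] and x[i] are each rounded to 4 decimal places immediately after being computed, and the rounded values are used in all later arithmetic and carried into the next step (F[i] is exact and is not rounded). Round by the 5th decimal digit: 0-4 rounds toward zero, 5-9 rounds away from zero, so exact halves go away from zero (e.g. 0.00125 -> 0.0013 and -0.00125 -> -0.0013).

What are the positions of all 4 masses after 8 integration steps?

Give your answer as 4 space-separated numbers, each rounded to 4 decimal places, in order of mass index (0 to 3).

Answer: 1.1485 6.2524 8.9451 10.2685

Derivation:
Step 0: x=[4.0000 4.0000 7.0000 12.0000] v=[0.0000 0.0000 0.0000 0.0000]
Step 1: x=[3.8400 4.1200 7.0800 11.9200] v=[-1.6000 1.2000 0.8000 -0.8000]
Step 2: x=[3.5376 4.3472 7.2352 11.7664] v=[-3.0240 2.2720 1.5520 -1.5360]
Step 3: x=[3.1261 4.6575 7.4561 11.5516] v=[-4.1152 3.1034 2.2093 -2.1485]
Step 4: x=[2.6508 5.0185 7.7289 11.2929] v=[-4.7531 3.6103 2.7281 -2.5867]
Step 5: x=[2.1642 5.3932 8.0359 11.0117] v=[-4.8663 3.7474 3.0695 -2.8123]
Step 6: x=[1.7202 5.7445 8.3562 10.7314] v=[-4.4404 3.5129 3.2027 -2.8026]
Step 7: x=[1.3683 6.0393 8.6670 10.4761] v=[-3.5188 2.9479 3.1081 -2.5527]
Step 8: x=[1.1485 6.2524 8.9451 10.2685] v=[-2.1977 2.1306 2.7807 -2.0763]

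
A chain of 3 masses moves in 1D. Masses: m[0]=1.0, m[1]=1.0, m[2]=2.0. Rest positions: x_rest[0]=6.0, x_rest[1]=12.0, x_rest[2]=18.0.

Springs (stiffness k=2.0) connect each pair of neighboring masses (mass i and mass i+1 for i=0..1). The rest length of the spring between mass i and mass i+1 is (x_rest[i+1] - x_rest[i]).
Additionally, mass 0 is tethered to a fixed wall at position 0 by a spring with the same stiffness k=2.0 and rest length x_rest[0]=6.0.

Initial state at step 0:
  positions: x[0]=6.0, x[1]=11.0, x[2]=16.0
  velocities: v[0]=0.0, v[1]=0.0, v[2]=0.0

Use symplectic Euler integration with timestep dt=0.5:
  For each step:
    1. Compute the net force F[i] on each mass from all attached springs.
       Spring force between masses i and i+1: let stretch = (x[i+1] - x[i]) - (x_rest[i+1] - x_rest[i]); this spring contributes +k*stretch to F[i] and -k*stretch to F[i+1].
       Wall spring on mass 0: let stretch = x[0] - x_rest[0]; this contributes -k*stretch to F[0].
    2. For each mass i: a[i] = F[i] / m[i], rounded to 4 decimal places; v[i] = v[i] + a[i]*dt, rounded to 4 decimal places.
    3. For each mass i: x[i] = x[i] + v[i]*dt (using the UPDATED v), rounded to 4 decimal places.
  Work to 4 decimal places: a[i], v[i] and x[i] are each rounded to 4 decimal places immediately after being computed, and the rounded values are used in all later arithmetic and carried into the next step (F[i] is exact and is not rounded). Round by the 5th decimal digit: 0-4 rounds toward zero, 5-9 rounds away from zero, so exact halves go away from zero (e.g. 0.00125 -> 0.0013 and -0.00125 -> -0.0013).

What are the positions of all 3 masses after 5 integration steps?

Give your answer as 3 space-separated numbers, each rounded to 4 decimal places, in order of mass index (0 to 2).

Answer: 5.8087 11.5997 17.7531

Derivation:
Step 0: x=[6.0000 11.0000 16.0000] v=[0.0000 0.0000 0.0000]
Step 1: x=[5.5000 11.0000 16.2500] v=[-1.0000 0.0000 0.5000]
Step 2: x=[5.0000 10.8750 16.6875] v=[-1.0000 -0.2500 0.8750]
Step 3: x=[4.9375 10.7188 17.1719] v=[-0.1250 -0.3125 0.9688]
Step 4: x=[5.2969 10.8985 17.5431] v=[0.7188 0.3593 0.7423]
Step 5: x=[5.8087 11.5997 17.7531] v=[1.0235 1.4023 0.4200]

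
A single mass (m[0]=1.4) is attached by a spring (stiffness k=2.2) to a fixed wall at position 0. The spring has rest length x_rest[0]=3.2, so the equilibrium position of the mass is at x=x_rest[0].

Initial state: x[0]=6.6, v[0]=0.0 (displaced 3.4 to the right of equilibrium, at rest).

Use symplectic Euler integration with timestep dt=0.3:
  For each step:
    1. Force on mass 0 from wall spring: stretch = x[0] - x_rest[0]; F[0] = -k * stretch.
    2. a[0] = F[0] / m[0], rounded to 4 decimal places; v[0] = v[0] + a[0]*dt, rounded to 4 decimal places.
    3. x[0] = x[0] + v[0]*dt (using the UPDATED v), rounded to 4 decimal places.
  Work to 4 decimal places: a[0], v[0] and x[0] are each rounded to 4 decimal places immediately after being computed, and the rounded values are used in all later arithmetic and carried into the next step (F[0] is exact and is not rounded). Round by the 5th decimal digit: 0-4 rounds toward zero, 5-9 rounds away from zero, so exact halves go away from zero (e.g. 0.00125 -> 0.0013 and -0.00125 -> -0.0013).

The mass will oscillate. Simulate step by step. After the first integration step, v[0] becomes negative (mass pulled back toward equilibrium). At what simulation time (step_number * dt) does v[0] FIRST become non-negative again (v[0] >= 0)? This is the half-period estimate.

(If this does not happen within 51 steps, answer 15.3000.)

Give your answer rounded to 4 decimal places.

Step 0: x=[6.6000] v=[0.0000]
Step 1: x=[6.1191] v=[-1.6029]
Step 2: x=[5.2254] v=[-2.9791]
Step 3: x=[4.0452] v=[-3.9339]
Step 4: x=[2.7455] v=[-4.3324]
Step 5: x=[1.5101] v=[-4.1181]
Step 6: x=[0.5137] v=[-3.3214]
Step 7: x=[-0.1028] v=[-2.0550]
Step 8: x=[-0.2522] v=[-0.4980]
Step 9: x=[0.0867] v=[1.1295]
First v>=0 after going negative at step 9, time=2.7000

Answer: 2.7000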